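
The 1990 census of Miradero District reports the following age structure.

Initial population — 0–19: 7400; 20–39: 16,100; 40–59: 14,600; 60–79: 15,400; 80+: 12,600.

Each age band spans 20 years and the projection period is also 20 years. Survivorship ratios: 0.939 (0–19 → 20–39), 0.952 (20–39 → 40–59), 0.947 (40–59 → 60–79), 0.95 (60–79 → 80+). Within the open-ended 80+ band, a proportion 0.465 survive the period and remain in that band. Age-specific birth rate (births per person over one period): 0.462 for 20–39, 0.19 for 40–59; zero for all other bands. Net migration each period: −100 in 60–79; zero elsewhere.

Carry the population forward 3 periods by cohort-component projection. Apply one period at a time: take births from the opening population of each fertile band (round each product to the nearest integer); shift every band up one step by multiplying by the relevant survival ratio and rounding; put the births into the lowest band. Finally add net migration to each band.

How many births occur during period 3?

5687

Numbering the bands 1..5 from youngest to oldest:
After projecting period 1:
Births: 16100 * 0.462 = 7438 ; 14600 * 0.19 = 2774 — total 10212
Band 2: 7400 * 0.939 = 6949
Band 3: 16100 * 0.952 = 15327
Band 4: 14600 * 0.947 = 13826
Band 5: 15400 * 0.95 + 12600 * 0.465 = 14630 + 5859 = 20489
Net migration: Band 4 − 100 → 13726
Giving 10212 / 6949 / 15327 / 13726 / 20489.
After projecting period 2:
Births: 6949 * 0.462 = 3210 ; 15327 * 0.19 = 2912 — total 6122
Band 2: 10212 * 0.939 = 9589
Band 3: 6949 * 0.952 = 6615
Band 4: 15327 * 0.947 = 14515
Band 5: 13726 * 0.95 + 20489 * 0.465 = 13040 + 9527 = 22567
Net migration: Band 4 − 100 → 14415
Giving 6122 / 9589 / 6615 / 14415 / 22567.
After projecting period 3:
Births: 9589 * 0.462 = 4430 ; 6615 * 0.19 = 1257 — total 5687
Band 2: 6122 * 0.939 = 5749
Band 3: 9589 * 0.952 = 9129
Band 4: 6615 * 0.947 = 6264
Band 5: 14415 * 0.95 + 22567 * 0.465 = 13694 + 10494 = 24188
Net migration: Band 4 − 100 → 6164
Giving 5687 / 5749 / 9129 / 6164 / 24188.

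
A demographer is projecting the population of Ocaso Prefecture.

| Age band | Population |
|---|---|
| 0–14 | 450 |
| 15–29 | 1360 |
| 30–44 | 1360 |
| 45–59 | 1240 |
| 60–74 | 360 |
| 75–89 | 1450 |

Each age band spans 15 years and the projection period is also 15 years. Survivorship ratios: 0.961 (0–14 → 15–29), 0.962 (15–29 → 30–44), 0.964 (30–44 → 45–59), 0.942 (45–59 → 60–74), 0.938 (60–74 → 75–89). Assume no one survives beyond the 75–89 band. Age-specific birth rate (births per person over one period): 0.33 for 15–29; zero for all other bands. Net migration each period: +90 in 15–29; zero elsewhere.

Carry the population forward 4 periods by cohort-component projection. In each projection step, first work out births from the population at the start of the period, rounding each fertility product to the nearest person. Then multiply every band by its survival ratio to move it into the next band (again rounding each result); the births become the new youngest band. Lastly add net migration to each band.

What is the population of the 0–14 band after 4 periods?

84

Let group 1 be 0–14 through group 6 = 75–89.
Period 1:
Births: 1360 × 0.33 = 449
Group 2: 450 × 0.961 = 432
Group 3: 1360 × 0.962 = 1308
Group 4: 1360 × 0.964 = 1311
Group 5: 1240 × 0.942 = 1168
Group 6: 360 × 0.938 = 338
Net migration: Group 2 + 90 → 522
End of period: [449, 522, 1308, 1311, 1168, 338]
Period 2:
Births: 522 × 0.33 = 172
Group 2: 449 × 0.961 = 431
Group 3: 522 × 0.962 = 502
Group 4: 1308 × 0.964 = 1261
Group 5: 1311 × 0.942 = 1235
Group 6: 1168 × 0.938 = 1096
Net migration: Group 2 + 90 → 521
End of period: [172, 521, 502, 1261, 1235, 1096]
Period 3:
Births: 521 × 0.33 = 172
Group 2: 172 × 0.961 = 165
Group 3: 521 × 0.962 = 501
Group 4: 502 × 0.964 = 484
Group 5: 1261 × 0.942 = 1188
Group 6: 1235 × 0.938 = 1158
Net migration: Group 2 + 90 → 255
End of period: [172, 255, 501, 484, 1188, 1158]
Period 4:
Births: 255 × 0.33 = 84
Group 2: 172 × 0.961 = 165
Group 3: 255 × 0.962 = 245
Group 4: 501 × 0.964 = 483
Group 5: 484 × 0.942 = 456
Group 6: 1188 × 0.938 = 1114
Net migration: Group 2 + 90 → 255
End of period: [84, 255, 245, 483, 456, 1114]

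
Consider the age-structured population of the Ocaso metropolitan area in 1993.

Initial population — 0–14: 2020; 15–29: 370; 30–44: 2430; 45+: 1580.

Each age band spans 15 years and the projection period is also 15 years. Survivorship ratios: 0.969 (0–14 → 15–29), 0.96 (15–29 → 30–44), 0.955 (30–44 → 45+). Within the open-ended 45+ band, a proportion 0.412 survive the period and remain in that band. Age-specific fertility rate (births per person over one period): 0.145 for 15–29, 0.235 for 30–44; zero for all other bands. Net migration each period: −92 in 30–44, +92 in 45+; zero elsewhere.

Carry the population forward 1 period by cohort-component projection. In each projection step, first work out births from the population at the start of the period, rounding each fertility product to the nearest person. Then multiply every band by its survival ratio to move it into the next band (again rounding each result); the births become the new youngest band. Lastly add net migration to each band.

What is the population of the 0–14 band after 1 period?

After projecting period 1:
Births: 370 × 0.145 = 54 ; 2430 × 0.235 = 571 → total 625
15–29: 2020 × 0.969 = 1957
30–44: 370 × 0.96 = 355
45+: 2430 × 0.955 + 1580 × 0.412 = 2321 + 651 = 2972
Net migration: 30–44 − 92 → 263; 45+ + 92 → 3064
Population now: 0–14=625, 15–29=1957, 30–44=263, 45+=3064

625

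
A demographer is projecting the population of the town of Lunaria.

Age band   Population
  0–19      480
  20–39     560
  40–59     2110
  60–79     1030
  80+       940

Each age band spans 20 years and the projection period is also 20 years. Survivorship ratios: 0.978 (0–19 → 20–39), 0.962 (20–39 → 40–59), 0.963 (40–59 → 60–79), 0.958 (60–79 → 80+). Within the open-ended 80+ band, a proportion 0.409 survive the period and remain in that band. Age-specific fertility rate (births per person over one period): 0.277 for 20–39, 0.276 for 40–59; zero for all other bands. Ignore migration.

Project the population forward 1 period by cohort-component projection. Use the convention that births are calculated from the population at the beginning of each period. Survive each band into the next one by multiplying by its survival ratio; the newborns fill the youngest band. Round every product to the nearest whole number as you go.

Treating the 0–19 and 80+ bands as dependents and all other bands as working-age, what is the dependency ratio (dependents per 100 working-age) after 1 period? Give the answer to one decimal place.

After projecting period 1:
Births: 560 × 0.277 = 155 ; 2110 × 0.276 = 582 → 737
20–39: 480 × 0.978 = 469
40–59: 560 × 0.962 = 539
60–79: 2110 × 0.963 = 2032
80+: 1030 × 0.958 + 940 × 0.409 = 987 + 384 = 1371
→ [737, 469, 539, 2032, 1371]
Dependents (band 0–19 + band 80+) = 737 + 1371 = 2108; working-age = 3040; ratio = 2108/3040 × 100 = 69.3

69.3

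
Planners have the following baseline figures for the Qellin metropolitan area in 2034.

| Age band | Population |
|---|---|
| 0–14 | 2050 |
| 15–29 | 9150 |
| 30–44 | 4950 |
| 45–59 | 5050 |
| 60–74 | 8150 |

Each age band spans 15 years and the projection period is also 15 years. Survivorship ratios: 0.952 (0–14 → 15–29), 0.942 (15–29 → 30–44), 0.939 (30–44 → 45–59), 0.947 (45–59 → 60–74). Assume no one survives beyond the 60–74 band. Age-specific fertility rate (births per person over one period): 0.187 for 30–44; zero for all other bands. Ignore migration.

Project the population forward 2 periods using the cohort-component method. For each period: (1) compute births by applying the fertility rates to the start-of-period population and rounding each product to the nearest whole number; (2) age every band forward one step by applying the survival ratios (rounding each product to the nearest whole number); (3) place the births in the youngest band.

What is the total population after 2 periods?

16828

After projecting period 1:
Births: 4950 × 0.187 = 926
15–29: 2050 × 0.952 = 1952
30–44: 9150 × 0.942 = 8619
45–59: 4950 × 0.939 = 4648
60–74: 5050 × 0.947 = 4782
→ [926, 1952, 8619, 4648, 4782]
After projecting period 2:
Births: 8619 × 0.187 = 1612
15–29: 926 × 0.952 = 882
30–44: 1952 × 0.942 = 1839
45–59: 8619 × 0.939 = 8093
60–74: 4648 × 0.947 = 4402
→ [1612, 882, 1839, 8093, 4402]
Total after period 2: 1612 + 882 + 1839 + 8093 + 4402 = 16828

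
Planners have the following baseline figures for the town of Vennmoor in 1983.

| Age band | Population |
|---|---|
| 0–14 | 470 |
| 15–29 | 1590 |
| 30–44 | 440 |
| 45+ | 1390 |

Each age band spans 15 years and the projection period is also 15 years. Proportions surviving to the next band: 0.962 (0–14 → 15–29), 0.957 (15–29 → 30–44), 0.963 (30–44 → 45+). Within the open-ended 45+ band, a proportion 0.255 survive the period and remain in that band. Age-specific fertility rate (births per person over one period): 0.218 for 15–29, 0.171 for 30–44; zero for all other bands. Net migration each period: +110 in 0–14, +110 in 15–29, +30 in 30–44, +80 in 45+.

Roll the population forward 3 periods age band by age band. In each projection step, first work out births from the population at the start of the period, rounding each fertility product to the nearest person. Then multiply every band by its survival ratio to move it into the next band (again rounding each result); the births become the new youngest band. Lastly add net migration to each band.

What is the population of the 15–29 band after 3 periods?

Numbering the groups 1..4 from youngest to oldest:
Period 1:
Births: 1590 × 0.218 = 347  |  440 × 0.171 = 75 → total 422
Group 2: 470 × 0.962 = 452
Group 3: 1590 × 0.957 = 1522
Group 4: 440 × 0.963 + 1390 × 0.255 = 424 + 354 = 778
Net migration: Group 1 + 110 → 532; Group 2 + 110 → 562; Group 3 + 30 → 1552; Group 4 + 80 → 858
End of period: [532, 562, 1552, 858]
Period 2:
Births: 562 × 0.218 = 123  |  1552 × 0.171 = 265 → total 388
Group 2: 532 × 0.962 = 512
Group 3: 562 × 0.957 = 538
Group 4: 1552 × 0.963 + 858 × 0.255 = 1495 + 219 = 1714
Net migration: Group 1 + 110 → 498; Group 2 + 110 → 622; Group 3 + 30 → 568; Group 4 + 80 → 1794
End of period: [498, 622, 568, 1794]
Period 3:
Births: 622 × 0.218 = 136  |  568 × 0.171 = 97 → total 233
Group 2: 498 × 0.962 = 479
Group 3: 622 × 0.957 = 595
Group 4: 568 × 0.963 + 1794 × 0.255 = 547 + 457 = 1004
Net migration: Group 1 + 110 → 343; Group 2 + 110 → 589; Group 3 + 30 → 625; Group 4 + 80 → 1084
End of period: [343, 589, 625, 1084]

589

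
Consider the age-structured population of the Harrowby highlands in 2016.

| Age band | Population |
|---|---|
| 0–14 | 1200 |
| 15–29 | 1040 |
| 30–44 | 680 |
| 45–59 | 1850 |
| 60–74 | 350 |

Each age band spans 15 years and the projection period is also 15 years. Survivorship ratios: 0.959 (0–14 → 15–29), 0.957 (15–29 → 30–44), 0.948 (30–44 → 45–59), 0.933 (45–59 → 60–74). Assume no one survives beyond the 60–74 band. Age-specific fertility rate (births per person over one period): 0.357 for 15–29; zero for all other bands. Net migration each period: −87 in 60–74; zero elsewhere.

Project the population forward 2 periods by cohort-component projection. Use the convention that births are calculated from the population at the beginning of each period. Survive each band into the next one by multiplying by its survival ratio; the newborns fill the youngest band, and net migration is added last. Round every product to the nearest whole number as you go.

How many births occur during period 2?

411

Let group 1 be 0–14 through group 5 = 60–74.
[period 1]
Births: 1040 × 0.357 = 371
Group 2: 1200 × 0.959 = 1151
Group 3: 1040 × 0.957 = 995
Group 4: 680 × 0.948 = 645
Group 5: 1850 × 0.933 = 1726
Net migration: Group 5 − 87 → 1639
Population now: 0–14=371, 15–29=1151, 30–44=995, 45–59=645, 60–74=1639
[period 2]
Births: 1151 × 0.357 = 411
Group 2: 371 × 0.959 = 356
Group 3: 1151 × 0.957 = 1102
Group 4: 995 × 0.948 = 943
Group 5: 645 × 0.933 = 602
Net migration: Group 5 − 87 → 515
Population now: 0–14=411, 15–29=356, 30–44=1102, 45–59=943, 60–74=515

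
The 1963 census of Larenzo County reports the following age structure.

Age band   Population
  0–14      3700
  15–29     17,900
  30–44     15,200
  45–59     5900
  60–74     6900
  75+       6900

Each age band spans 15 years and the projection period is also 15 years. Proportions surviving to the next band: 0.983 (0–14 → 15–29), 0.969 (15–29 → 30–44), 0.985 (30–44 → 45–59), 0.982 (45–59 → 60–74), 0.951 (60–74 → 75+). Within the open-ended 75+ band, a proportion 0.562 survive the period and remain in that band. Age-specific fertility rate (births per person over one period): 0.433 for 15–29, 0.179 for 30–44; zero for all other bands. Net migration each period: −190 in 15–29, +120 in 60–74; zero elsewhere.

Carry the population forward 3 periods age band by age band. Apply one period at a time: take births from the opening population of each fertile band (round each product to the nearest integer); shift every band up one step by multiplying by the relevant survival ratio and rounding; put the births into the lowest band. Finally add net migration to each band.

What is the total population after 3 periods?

(Bands numbered youngest = 1 to oldest = 6.)
— Period 1 —
Births: 17900 × 0.433 = 7751, 15200 × 0.179 = 2721 → 10472
Band 2: 3700 × 0.983 = 3637
Band 3: 17900 × 0.969 = 17345
Band 4: 15200 × 0.985 = 14972
Band 5: 5900 × 0.982 = 5794
Band 6: 6900 × 0.951 + 6900 × 0.562 = 6562 + 3878 = 10440
Net migration: Band 2 − 190 → 3447; Band 5 + 120 → 5914
→ [10472, 3447, 17345, 14972, 5914, 10440]
— Period 2 —
Births: 3447 × 0.433 = 1493, 17345 × 0.179 = 3105 → 4598
Band 2: 10472 × 0.983 = 10294
Band 3: 3447 × 0.969 = 3340
Band 4: 17345 × 0.985 = 17085
Band 5: 14972 × 0.982 = 14703
Band 6: 5914 × 0.951 + 10440 × 0.562 = 5624 + 5867 = 11491
Net migration: Band 2 − 190 → 10104; Band 5 + 120 → 14823
→ [4598, 10104, 3340, 17085, 14823, 11491]
— Period 3 —
Births: 10104 × 0.433 = 4375, 3340 × 0.179 = 598 → 4973
Band 2: 4598 × 0.983 = 4520
Band 3: 10104 × 0.969 = 9791
Band 4: 3340 × 0.985 = 3290
Band 5: 17085 × 0.982 = 16777
Band 6: 14823 × 0.951 + 11491 × 0.562 = 14097 + 6458 = 20555
Net migration: Band 2 − 190 → 4330; Band 5 + 120 → 16897
→ [4973, 4330, 9791, 3290, 16897, 20555]
Total after period 3: 4973 + 4330 + 9791 + 3290 + 16897 + 20555 = 59836

59836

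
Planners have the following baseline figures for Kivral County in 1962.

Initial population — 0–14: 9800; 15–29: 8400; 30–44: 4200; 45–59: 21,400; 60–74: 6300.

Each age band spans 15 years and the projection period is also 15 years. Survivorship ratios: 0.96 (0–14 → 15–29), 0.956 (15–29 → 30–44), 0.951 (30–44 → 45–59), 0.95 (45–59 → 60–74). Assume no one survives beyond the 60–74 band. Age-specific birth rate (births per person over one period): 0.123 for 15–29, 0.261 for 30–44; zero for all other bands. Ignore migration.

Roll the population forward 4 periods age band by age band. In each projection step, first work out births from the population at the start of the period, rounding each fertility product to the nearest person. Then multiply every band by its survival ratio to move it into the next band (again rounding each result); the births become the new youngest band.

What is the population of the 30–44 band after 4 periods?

Numbering the bands 1..5 from youngest to oldest:
— Period 1 —
Births: 8400 × 0.123 = 1033 ; 4200 × 0.261 = 1096 — total 2129
Band 2: 9800 × 0.96 = 9408
Band 3: 8400 × 0.956 = 8030
Band 4: 4200 × 0.951 = 3994
Band 5: 21400 × 0.95 = 20330
Population now: 0–14=2129, 15–29=9408, 30–44=8030, 45–59=3994, 60–74=20330
— Period 2 —
Births: 9408 × 0.123 = 1157 ; 8030 × 0.261 = 2096 — total 3253
Band 2: 2129 × 0.96 = 2044
Band 3: 9408 × 0.956 = 8994
Band 4: 8030 × 0.951 = 7637
Band 5: 3994 × 0.95 = 3794
Population now: 0–14=3253, 15–29=2044, 30–44=8994, 45–59=7637, 60–74=3794
— Period 3 —
Births: 2044 × 0.123 = 251 ; 8994 × 0.261 = 2347 — total 2598
Band 2: 3253 × 0.96 = 3123
Band 3: 2044 × 0.956 = 1954
Band 4: 8994 × 0.951 = 8553
Band 5: 7637 × 0.95 = 7255
Population now: 0–14=2598, 15–29=3123, 30–44=1954, 45–59=8553, 60–74=7255
— Period 4 —
Births: 3123 × 0.123 = 384 ; 1954 × 0.261 = 510 — total 894
Band 2: 2598 × 0.96 = 2494
Band 3: 3123 × 0.956 = 2986
Band 4: 1954 × 0.951 = 1858
Band 5: 8553 × 0.95 = 8125
Population now: 0–14=894, 15–29=2494, 30–44=2986, 45–59=1858, 60–74=8125

2986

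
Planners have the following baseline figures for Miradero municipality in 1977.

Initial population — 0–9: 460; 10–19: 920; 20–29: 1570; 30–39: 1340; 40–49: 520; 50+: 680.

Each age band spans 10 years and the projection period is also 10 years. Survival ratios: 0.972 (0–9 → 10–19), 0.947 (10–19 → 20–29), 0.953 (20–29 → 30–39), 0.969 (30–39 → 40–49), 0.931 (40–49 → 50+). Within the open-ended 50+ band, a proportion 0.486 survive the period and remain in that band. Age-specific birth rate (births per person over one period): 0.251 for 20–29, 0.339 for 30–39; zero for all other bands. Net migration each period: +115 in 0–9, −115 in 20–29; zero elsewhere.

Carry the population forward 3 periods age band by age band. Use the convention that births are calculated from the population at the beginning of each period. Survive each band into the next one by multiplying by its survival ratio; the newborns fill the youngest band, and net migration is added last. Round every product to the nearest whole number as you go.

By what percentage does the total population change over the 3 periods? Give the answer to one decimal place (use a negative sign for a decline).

-6.8

— Period 1 —
Births: 1570 × 0.251 = 394 ; 1340 × 0.339 = 454 → total 848
10–19: 460 × 0.972 = 447
20–29: 920 × 0.947 = 871
30–39: 1570 × 0.953 = 1496
40–49: 1340 × 0.969 = 1298
50+: 520 × 0.931 + 680 × 0.486 = 484 + 330 = 814
Net migration: 0–9 + 115 → 963; 20–29 − 115 → 756
Population now: 0–9=963, 10–19=447, 20–29=756, 30–39=1496, 40–49=1298, 50+=814
— Period 2 —
Births: 756 × 0.251 = 190 ; 1496 × 0.339 = 507 → total 697
10–19: 963 × 0.972 = 936
20–29: 447 × 0.947 = 423
30–39: 756 × 0.953 = 720
40–49: 1496 × 0.969 = 1450
50+: 1298 × 0.931 + 814 × 0.486 = 1208 + 396 = 1604
Net migration: 0–9 + 115 → 812; 20–29 − 115 → 308
Population now: 0–9=812, 10–19=936, 20–29=308, 30–39=720, 40–49=1450, 50+=1604
— Period 3 —
Births: 308 × 0.251 = 77 ; 720 × 0.339 = 244 → total 321
10–19: 812 × 0.972 = 789
20–29: 936 × 0.947 = 886
30–39: 308 × 0.953 = 294
40–49: 720 × 0.969 = 698
50+: 1450 × 0.931 + 1604 × 0.486 = 1350 + 780 = 2130
Net migration: 0–9 + 115 → 436; 20–29 − 115 → 771
Population now: 0–9=436, 10–19=789, 20–29=771, 30–39=294, 40–49=698, 50+=2130
Total: 5490 → 5118; change = -372; percentage change = -6.8%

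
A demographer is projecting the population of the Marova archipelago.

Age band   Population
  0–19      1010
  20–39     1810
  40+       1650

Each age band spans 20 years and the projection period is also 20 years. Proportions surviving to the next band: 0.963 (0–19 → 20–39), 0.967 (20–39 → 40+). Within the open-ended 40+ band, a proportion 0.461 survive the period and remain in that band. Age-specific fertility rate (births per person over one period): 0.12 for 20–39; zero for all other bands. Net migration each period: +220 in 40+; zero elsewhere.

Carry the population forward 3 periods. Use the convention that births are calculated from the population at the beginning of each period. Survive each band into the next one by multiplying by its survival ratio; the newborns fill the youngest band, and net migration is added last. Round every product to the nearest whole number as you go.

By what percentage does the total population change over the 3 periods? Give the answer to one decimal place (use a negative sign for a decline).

— Period 1 —
Births: 1810 × 0.12 = 217
20–39: 1010 × 0.963 = 973
40+: 1810 × 0.967 + 1650 × 0.461 = 1750 + 761 = 2511
Net migration: 40+ + 220 → 2731
End of period: [217, 973, 2731]
— Period 2 —
Births: 973 × 0.12 = 117
20–39: 217 × 0.963 = 209
40+: 973 × 0.967 + 2731 × 0.461 = 941 + 1259 = 2200
Net migration: 40+ + 220 → 2420
End of period: [117, 209, 2420]
— Period 3 —
Births: 209 × 0.12 = 25
20–39: 117 × 0.963 = 113
40+: 209 × 0.967 + 2420 × 0.461 = 202 + 1116 = 1318
Net migration: 40+ + 220 → 1538
End of period: [25, 113, 1538]
Total: 4470 → 1676; change = -2794; percentage change = -62.5%

-62.5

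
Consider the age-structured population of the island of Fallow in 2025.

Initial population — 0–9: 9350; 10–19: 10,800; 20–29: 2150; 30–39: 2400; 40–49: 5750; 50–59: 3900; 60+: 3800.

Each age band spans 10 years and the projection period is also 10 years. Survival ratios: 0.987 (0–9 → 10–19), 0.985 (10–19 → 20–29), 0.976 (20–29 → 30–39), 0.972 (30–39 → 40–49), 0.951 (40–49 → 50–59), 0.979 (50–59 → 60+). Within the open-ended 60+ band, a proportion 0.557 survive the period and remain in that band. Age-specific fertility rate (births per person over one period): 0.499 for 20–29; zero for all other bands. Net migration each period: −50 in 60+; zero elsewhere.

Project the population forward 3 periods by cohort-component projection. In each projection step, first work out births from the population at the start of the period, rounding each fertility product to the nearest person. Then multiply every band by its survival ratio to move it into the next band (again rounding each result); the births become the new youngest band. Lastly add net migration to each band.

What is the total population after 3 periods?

(Bands numbered youngest = 1 to oldest = 7.)
After projecting period 1:
Births: 2150 × 0.499 = 1073
Band 2: 9350 × 0.987 = 9228
Band 3: 10800 × 0.985 = 10638
Band 4: 2150 × 0.976 = 2098
Band 5: 2400 × 0.972 = 2333
Band 6: 5750 × 0.951 = 5468
Band 7: 3900 × 0.979 + 3800 × 0.557 = 3818 + 2117 = 5935
Net migration: Band 7 − 50 → 5885
End of period: [1073, 9228, 10638, 2098, 2333, 5468, 5885]
After projecting period 2:
Births: 10638 × 0.499 = 5308
Band 2: 1073 × 0.987 = 1059
Band 3: 9228 × 0.985 = 9090
Band 4: 10638 × 0.976 = 10383
Band 5: 2098 × 0.972 = 2039
Band 6: 2333 × 0.951 = 2219
Band 7: 5468 × 0.979 + 5885 × 0.557 = 5353 + 3278 = 8631
Net migration: Band 7 − 50 → 8581
End of period: [5308, 1059, 9090, 10383, 2039, 2219, 8581]
After projecting period 3:
Births: 9090 × 0.499 = 4536
Band 2: 5308 × 0.987 = 5239
Band 3: 1059 × 0.985 = 1043
Band 4: 9090 × 0.976 = 8872
Band 5: 10383 × 0.972 = 10092
Band 6: 2039 × 0.951 = 1939
Band 7: 2219 × 0.979 + 8581 × 0.557 = 2172 + 4780 = 6952
Net migration: Band 7 − 50 → 6902
End of period: [4536, 5239, 1043, 8872, 10092, 1939, 6902]
Total after period 3: 4536 + 5239 + 1043 + 8872 + 10092 + 1939 + 6902 = 38623

38623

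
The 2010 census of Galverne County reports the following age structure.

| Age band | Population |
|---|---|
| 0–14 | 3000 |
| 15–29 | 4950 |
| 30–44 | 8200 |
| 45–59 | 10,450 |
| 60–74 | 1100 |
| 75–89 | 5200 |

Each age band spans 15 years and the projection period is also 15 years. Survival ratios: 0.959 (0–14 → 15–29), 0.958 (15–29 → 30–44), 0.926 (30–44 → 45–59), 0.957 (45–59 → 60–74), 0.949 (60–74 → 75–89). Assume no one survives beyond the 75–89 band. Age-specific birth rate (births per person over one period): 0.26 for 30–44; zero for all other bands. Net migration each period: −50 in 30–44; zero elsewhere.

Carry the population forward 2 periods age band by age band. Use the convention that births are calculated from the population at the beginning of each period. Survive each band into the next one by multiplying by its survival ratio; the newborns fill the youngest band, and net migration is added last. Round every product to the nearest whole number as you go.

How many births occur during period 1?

Period 1.
Births: 8200 × 0.26 = 2132
15–29: 3000 × 0.959 = 2877
30–44: 4950 × 0.958 = 4742
45–59: 8200 × 0.926 = 7593
60–74: 10450 × 0.957 = 10001
75–89: 1100 × 0.949 = 1044
Net migration: 30–44 − 50 → 4692
Population now: 0–14=2132, 15–29=2877, 30–44=4692, 45–59=7593, 60–74=10001, 75–89=1044

2132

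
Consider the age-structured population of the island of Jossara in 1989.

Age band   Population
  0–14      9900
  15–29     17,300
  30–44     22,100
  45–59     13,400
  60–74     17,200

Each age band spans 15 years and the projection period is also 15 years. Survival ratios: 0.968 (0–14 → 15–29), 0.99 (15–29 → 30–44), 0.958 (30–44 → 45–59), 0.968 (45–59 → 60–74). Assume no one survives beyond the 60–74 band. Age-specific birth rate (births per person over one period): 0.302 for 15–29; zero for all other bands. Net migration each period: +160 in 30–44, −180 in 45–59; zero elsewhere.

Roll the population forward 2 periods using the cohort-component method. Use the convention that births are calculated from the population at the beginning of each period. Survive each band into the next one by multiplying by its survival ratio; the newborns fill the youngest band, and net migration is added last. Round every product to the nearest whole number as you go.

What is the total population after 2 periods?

54300

Call the bands 1 to 5, youngest first.
After projecting period 1:
Births: 17300 * 0.302 = 5225
Band 2: 9900 * 0.968 = 9583
Band 3: 17300 * 0.99 = 17127
Band 4: 22100 * 0.958 = 21172
Band 5: 13400 * 0.968 = 12971
Net migration: Band 3 + 160 → 17287; Band 4 − 180 → 20992
Population now: 0–14=5225, 15–29=9583, 30–44=17287, 45–59=20992, 60–74=12971
After projecting period 2:
Births: 9583 * 0.302 = 2894
Band 2: 5225 * 0.968 = 5058
Band 3: 9583 * 0.99 = 9487
Band 4: 17287 * 0.958 = 16561
Band 5: 20992 * 0.968 = 20320
Net migration: Band 3 + 160 → 9647; Band 4 − 180 → 16381
Population now: 0–14=2894, 15–29=5058, 30–44=9647, 45–59=16381, 60–74=20320
Total after period 2: 2894 + 5058 + 9647 + 16381 + 20320 = 54300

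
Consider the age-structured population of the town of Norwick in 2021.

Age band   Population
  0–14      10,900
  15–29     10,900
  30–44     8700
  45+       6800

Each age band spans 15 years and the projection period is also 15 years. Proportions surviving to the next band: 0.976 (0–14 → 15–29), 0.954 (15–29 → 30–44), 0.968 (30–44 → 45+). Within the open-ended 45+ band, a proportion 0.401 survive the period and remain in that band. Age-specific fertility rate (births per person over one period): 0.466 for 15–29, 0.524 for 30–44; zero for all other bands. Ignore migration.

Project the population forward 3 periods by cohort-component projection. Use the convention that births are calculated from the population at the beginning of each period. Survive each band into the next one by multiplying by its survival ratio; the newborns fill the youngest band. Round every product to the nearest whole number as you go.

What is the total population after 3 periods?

44485

Numbering the bands 1..4 from youngest to oldest:
Period 1.
Births: 10900 × 0.466 = 5079 ; 8700 × 0.524 = 4559 → 9638
Band 2: 10900 × 0.976 = 10638
Band 3: 10900 × 0.954 = 10399
Band 4: 8700 × 0.968 + 6800 × 0.401 = 8422 + 2727 = 11149
End of period: [9638, 10638, 10399, 11149]
Period 2.
Births: 10638 × 0.466 = 4957 ; 10399 × 0.524 = 5449 → 10406
Band 2: 9638 × 0.976 = 9407
Band 3: 10638 × 0.954 = 10149
Band 4: 10399 × 0.968 + 11149 × 0.401 = 10066 + 4471 = 14537
End of period: [10406, 9407, 10149, 14537]
Period 3.
Births: 9407 × 0.466 = 4384 ; 10149 × 0.524 = 5318 → 9702
Band 2: 10406 × 0.976 = 10156
Band 3: 9407 × 0.954 = 8974
Band 4: 10149 × 0.968 + 14537 × 0.401 = 9824 + 5829 = 15653
End of period: [9702, 10156, 8974, 15653]
Total after period 3: 9702 + 10156 + 8974 + 15653 = 44485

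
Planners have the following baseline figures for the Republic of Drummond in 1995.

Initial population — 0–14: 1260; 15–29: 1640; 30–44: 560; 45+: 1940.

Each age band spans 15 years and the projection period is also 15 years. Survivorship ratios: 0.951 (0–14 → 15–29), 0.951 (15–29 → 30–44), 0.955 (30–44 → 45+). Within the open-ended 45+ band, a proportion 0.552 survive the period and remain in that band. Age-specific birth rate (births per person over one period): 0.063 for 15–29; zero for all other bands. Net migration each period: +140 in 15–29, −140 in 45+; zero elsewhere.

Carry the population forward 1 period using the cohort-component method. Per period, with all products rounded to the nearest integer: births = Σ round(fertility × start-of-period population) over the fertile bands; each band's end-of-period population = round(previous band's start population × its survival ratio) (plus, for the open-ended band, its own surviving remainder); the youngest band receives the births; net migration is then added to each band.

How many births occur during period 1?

103

(Groups numbered youngest = 1 to oldest = 4.)
— Period 1 —
Births: 1640 × 0.063 = 103
Group 2: 1260 × 0.951 = 1198
Group 3: 1640 × 0.951 = 1560
Group 4: 560 × 0.955 + 1940 × 0.552 = 535 + 1071 = 1606
Net migration: Group 2 + 140 → 1338; Group 4 − 140 → 1466
End of period: [103, 1338, 1560, 1466]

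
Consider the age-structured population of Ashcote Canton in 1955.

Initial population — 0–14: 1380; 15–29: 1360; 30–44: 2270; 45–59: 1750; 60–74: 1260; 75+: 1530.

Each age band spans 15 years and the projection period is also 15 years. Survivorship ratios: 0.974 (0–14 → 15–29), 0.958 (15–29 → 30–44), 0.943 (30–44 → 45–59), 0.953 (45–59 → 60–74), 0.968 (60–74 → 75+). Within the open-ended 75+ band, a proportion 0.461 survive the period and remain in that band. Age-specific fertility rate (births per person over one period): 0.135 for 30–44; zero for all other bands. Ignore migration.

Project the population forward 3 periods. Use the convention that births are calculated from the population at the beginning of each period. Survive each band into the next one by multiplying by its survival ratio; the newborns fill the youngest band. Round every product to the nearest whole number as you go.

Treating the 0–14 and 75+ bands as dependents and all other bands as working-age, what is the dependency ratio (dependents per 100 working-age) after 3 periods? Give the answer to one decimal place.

116.2

Call the groups 1 to 6, youngest first.
Period 1:
Births: 2270 × 0.135 = 306
Group 2: 1380 × 0.974 = 1344
Group 3: 1360 × 0.958 = 1303
Group 4: 2270 × 0.943 = 2141
Group 5: 1750 × 0.953 = 1668
Group 6: 1260 × 0.968 + 1530 × 0.461 = 1220 + 705 = 1925
Giving 306 / 1344 / 1303 / 2141 / 1668 / 1925.
Period 2:
Births: 1303 × 0.135 = 176
Group 2: 306 × 0.974 = 298
Group 3: 1344 × 0.958 = 1288
Group 4: 1303 × 0.943 = 1229
Group 5: 2141 × 0.953 = 2040
Group 6: 1668 × 0.968 + 1925 × 0.461 = 1615 + 887 = 2502
Giving 176 / 298 / 1288 / 1229 / 2040 / 2502.
Period 3:
Births: 1288 × 0.135 = 174
Group 2: 176 × 0.974 = 171
Group 3: 298 × 0.958 = 285
Group 4: 1288 × 0.943 = 1215
Group 5: 1229 × 0.953 = 1171
Group 6: 2040 × 0.968 + 2502 × 0.461 = 1975 + 1153 = 3128
Giving 174 / 171 / 285 / 1215 / 1171 / 3128.
Dependents (band 0–14 + band 75+) = 174 + 3128 = 3302; working-age = 2842; ratio = 3302/2842 × 100 = 116.2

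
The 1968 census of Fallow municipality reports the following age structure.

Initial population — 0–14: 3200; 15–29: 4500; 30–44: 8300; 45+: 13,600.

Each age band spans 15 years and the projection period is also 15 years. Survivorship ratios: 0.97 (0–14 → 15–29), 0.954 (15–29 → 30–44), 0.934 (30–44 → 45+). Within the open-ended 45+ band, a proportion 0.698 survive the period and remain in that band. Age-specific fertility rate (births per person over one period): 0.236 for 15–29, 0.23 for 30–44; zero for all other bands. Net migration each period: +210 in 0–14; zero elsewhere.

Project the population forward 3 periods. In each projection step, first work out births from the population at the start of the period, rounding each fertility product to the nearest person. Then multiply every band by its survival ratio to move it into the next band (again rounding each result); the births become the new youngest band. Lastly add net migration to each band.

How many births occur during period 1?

Let group 1 be 0–14 through group 4 = 45+.
[period 1]
Births: 4500 * 0.236 = 1062  |  8300 * 0.23 = 1909 — total 2971
Group 2: 3200 * 0.97 = 3104
Group 3: 4500 * 0.954 = 4293
Group 4: 8300 * 0.934 + 13600 * 0.698 = 7752 + 9493 = 17245
Net migration: Group 1 + 210 → 3181
→ [3181, 3104, 4293, 17245]

2971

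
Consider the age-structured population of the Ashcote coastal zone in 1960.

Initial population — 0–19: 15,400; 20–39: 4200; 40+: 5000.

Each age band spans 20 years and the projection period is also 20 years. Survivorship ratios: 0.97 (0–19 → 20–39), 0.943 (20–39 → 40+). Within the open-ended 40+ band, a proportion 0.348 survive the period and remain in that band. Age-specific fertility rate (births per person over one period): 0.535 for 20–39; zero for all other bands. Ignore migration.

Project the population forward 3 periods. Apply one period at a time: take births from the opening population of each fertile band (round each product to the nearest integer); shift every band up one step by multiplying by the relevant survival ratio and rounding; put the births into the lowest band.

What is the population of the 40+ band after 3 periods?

7649

Call the bands 1 to 3, youngest first.
Period 1:
Births: 4200 * 0.535 = 2247
Band 2: 15400 * 0.97 = 14938
Band 3: 4200 * 0.943 + 5000 * 0.348 = 3961 + 1740 = 5701
Giving 2247 / 14938 / 5701.
Period 2:
Births: 14938 * 0.535 = 7992
Band 2: 2247 * 0.97 = 2180
Band 3: 14938 * 0.943 + 5701 * 0.348 = 14087 + 1984 = 16071
Giving 7992 / 2180 / 16071.
Period 3:
Births: 2180 * 0.535 = 1166
Band 2: 7992 * 0.97 = 7752
Band 3: 2180 * 0.943 + 16071 * 0.348 = 2056 + 5593 = 7649
Giving 1166 / 7752 / 7649.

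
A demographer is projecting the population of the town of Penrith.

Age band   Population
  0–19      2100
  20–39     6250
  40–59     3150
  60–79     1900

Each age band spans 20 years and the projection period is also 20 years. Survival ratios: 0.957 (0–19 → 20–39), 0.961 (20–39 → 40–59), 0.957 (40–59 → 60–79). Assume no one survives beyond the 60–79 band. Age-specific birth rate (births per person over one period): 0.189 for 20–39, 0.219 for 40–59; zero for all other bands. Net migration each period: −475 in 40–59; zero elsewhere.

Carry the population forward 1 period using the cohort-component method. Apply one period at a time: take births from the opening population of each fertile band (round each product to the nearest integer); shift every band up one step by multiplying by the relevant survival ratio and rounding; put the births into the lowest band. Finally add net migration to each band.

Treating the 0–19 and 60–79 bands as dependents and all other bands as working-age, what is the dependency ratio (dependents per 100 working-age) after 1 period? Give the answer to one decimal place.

64.8

Period 1.
Births: 6250 × 0.189 = 1181  |  3150 × 0.219 = 690 → total 1871
20–39: 2100 × 0.957 = 2010
40–59: 6250 × 0.961 = 6006
60–79: 3150 × 0.957 = 3015
Net migration: 40–59 − 475 → 5531
→ [1871, 2010, 5531, 3015]
Dependents (band 0–19 + band 60–79) = 1871 + 3015 = 4886; working-age = 7541; ratio = 4886/7541 × 100 = 64.8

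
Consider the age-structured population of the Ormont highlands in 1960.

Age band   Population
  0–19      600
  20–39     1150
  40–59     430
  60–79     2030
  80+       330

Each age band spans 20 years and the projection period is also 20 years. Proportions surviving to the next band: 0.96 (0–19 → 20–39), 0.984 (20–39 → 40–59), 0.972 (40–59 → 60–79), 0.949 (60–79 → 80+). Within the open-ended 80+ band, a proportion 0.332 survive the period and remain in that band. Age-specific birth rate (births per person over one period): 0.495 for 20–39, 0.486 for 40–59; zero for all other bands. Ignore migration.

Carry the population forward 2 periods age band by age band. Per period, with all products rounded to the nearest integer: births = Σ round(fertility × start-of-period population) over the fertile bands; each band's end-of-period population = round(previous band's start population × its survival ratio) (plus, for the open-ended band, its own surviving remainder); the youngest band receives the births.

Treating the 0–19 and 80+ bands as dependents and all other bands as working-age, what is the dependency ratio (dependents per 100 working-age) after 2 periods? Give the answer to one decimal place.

Let band 1 be 0–19 through band 5 = 80+.
— Period 1 —
Births: 1150 × 0.495 = 569  |  430 × 0.486 = 209 → 778
Band 2: 600 × 0.96 = 576
Band 3: 1150 × 0.984 = 1132
Band 4: 430 × 0.972 = 418
Band 5: 2030 × 0.949 + 330 × 0.332 = 1926 + 110 = 2036
Giving 778 / 576 / 1132 / 418 / 2036.
— Period 2 —
Births: 576 × 0.495 = 285  |  1132 × 0.486 = 550 → 835
Band 2: 778 × 0.96 = 747
Band 3: 576 × 0.984 = 567
Band 4: 1132 × 0.972 = 1100
Band 5: 418 × 0.949 + 2036 × 0.332 = 397 + 676 = 1073
Giving 835 / 747 / 567 / 1100 / 1073.
Dependents (band 0–19 + band 80+) = 835 + 1073 = 1908; working-age = 2414; ratio = 1908/2414 × 100 = 79.0

79.0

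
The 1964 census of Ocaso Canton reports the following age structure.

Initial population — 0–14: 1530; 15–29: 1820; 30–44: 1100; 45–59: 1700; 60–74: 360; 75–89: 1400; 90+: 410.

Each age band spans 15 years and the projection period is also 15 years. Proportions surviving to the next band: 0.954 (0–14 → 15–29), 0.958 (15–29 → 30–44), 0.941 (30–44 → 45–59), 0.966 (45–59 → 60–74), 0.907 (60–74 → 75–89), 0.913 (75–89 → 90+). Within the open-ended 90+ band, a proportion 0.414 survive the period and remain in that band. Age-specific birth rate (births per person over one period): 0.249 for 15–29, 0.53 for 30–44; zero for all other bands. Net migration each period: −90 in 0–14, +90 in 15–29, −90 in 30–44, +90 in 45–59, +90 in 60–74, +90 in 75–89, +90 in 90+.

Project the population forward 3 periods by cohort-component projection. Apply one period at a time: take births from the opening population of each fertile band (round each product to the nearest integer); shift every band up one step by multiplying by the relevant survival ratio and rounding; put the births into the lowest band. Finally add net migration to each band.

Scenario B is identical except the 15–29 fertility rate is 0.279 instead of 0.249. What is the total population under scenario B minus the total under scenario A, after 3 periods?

140

Period 1.
Births: 1820 * 0.249 = 453, 1100 * 0.53 = 583 ⇒ total 1036
15–29: 1530 * 0.954 = 1460
30–44: 1820 * 0.958 = 1744
45–59: 1100 * 0.941 = 1035
60–74: 1700 * 0.966 = 1642
75–89: 360 * 0.907 = 327
90+: 1400 * 0.913 + 410 * 0.414 = 1278 + 170 = 1448
Net migration: 0–14 − 90 → 946; 15–29 + 90 → 1550; 30–44 − 90 → 1654; 45–59 + 90 → 1125; 60–74 + 90 → 1732; 75–89 + 90 → 417; 90+ + 90 → 1538
→ [946, 1550, 1654, 1125, 1732, 417, 1538]
Period 2.
Births: 1550 * 0.249 = 386, 1654 * 0.53 = 877 ⇒ total 1263
15–29: 946 * 0.954 = 902
30–44: 1550 * 0.958 = 1485
45–59: 1654 * 0.941 = 1556
60–74: 1125 * 0.966 = 1087
75–89: 1732 * 0.907 = 1571
90+: 417 * 0.913 + 1538 * 0.414 = 381 + 637 = 1018
Net migration: 0–14 − 90 → 1173; 15–29 + 90 → 992; 30–44 − 90 → 1395; 45–59 + 90 → 1646; 60–74 + 90 → 1177; 75–89 + 90 → 1661; 90+ + 90 → 1108
→ [1173, 992, 1395, 1646, 1177, 1661, 1108]
Period 3.
Births: 992 * 0.249 = 247, 1395 * 0.53 = 739 ⇒ total 986
15–29: 1173 * 0.954 = 1119
30–44: 992 * 0.958 = 950
45–59: 1395 * 0.941 = 1313
60–74: 1646 * 0.966 = 1590
75–89: 1177 * 0.907 = 1068
90+: 1661 * 0.913 + 1108 * 0.414 = 1516 + 459 = 1975
Net migration: 0–14 − 90 → 896; 15–29 + 90 → 1209; 30–44 − 90 → 860; 45–59 + 90 → 1403; 60–74 + 90 → 1680; 75–89 + 90 → 1158; 90+ + 90 → 2065
→ [896, 1209, 860, 1403, 1680, 1158, 2065]
Scenario A total after 3 periods: 9271
Scenario B projection —
Period 1.
Births: 1820 * 0.279 = 508, 1100 * 0.53 = 583 ⇒ total 1091
15–29: 1530 * 0.954 = 1460
30–44: 1820 * 0.958 = 1744
45–59: 1100 * 0.941 = 1035
60–74: 1700 * 0.966 = 1642
75–89: 360 * 0.907 = 327
90+: 1400 * 0.913 + 410 * 0.414 = 1278 + 170 = 1448
Net migration: 0–14 − 90 → 1001; 15–29 + 90 → 1550; 30–44 − 90 → 1654; 45–59 + 90 → 1125; 60–74 + 90 → 1732; 75–89 + 90 → 417; 90+ + 90 → 1538
→ [1001, 1550, 1654, 1125, 1732, 417, 1538]
Period 2.
Births: 1550 * 0.279 = 432, 1654 * 0.53 = 877 ⇒ total 1309
15–29: 1001 * 0.954 = 955
30–44: 1550 * 0.958 = 1485
45–59: 1654 * 0.941 = 1556
60–74: 1125 * 0.966 = 1087
75–89: 1732 * 0.907 = 1571
90+: 417 * 0.913 + 1538 * 0.414 = 381 + 637 = 1018
Net migration: 0–14 − 90 → 1219; 15–29 + 90 → 1045; 30–44 − 90 → 1395; 45–59 + 90 → 1646; 60–74 + 90 → 1177; 75–89 + 90 → 1661; 90+ + 90 → 1108
→ [1219, 1045, 1395, 1646, 1177, 1661, 1108]
Period 3.
Births: 1045 * 0.279 = 292, 1395 * 0.53 = 739 ⇒ total 1031
15–29: 1219 * 0.954 = 1163
30–44: 1045 * 0.958 = 1001
45–59: 1395 * 0.941 = 1313
60–74: 1646 * 0.966 = 1590
75–89: 1177 * 0.907 = 1068
90+: 1661 * 0.913 + 1108 * 0.414 = 1516 + 459 = 1975
Net migration: 0–14 − 90 → 941; 15–29 + 90 → 1253; 30–44 − 90 → 911; 45–59 + 90 → 1403; 60–74 + 90 → 1680; 75–89 + 90 → 1158; 90+ + 90 → 2065
→ [941, 1253, 911, 1403, 1680, 1158, 2065]
Scenario B total after 3 periods: 9411
Difference B − A = 9411 − 9271 = 140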